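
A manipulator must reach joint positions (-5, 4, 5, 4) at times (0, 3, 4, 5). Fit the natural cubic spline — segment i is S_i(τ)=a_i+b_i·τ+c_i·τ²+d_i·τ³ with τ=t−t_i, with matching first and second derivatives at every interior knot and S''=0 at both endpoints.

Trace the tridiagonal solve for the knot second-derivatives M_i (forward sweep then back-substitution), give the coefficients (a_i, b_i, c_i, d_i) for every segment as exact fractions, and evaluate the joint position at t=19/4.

  seg 0: a=-5 b=111/31 c=0 d=-2/31
  seg 1: a=4 b=57/31 c=-18/31 d=-8/31
  seg 2: a=5 b=-3/31 c=-42/31 d=14/31
S(19/4) = 4321/992

Δ: Δ0=3, Δ1=1, Δ2=-1
row 1: diag=8, rhs=-12; c'=1/8, d'=-3/2
row 2: denom=4−1·1/8=31/8; d'=(-12−1·-3/2)/(31/8)=-84/31
back: M2=-84/31
back: M1=-3/2−1/8·-84/31=-36/31
M: M0=0, M1=-36/31, M2=-84/31, M3=0
seg 0: a=-5, c=M0/2=0, d=(M1−M0)/(6·3)=-2/31, b=Δ0−h0·(2M0+M1)/6=111/31
seg 1: a=4, c=M1/2=-18/31, d=(M2−M1)/(6·1)=-8/31, b=Δ1−h1·(2M1+M2)/6=57/31
seg 2: a=5, c=M2/2=-42/31, d=(M3−M2)/(6·1)=14/31, b=Δ2−h2·(2M2+M3)/6=-3/31
t_q=19/4 → seg 2, τ=3/4; S=5+-3/31·τ+-42/31·τ²+14/31·τ³=4321/992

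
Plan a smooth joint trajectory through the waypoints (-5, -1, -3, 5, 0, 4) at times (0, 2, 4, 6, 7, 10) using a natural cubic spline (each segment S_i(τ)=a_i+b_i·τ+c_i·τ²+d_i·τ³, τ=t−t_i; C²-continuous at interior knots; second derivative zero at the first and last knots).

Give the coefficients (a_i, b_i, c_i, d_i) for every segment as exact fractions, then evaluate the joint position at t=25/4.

  seg 0: a=-5 b=6569/1923 c=0 d=-2723/7692
  seg 1: a=-1 b=-1600/1923 c=-2723/1282 d=3923/3846
  seg 2: a=-3 b=5600/1923 c=5123/1282 d=-13277/7692
  seg 3: a=5 b=-3493/1923 c=-4077/641 d=6109/1923
  seg 4: a=0 b=-9628/1923 c=2032/641 d=-2032/5769
S(25/4) = 172219/41024

Δ: Δ0=2, Δ1=-1, Δ2=4, Δ3=-5, Δ4=4/3
row 1: diag=8, rhs=-18; c'=1/4, d'=-9/4
row 2: denom=8−2·1/4=15/2; d'=(30−2·-9/4)/(15/2)=23/5
row 3: denom=6−2·4/15=82/15; d'=(-54−2·23/5)/(82/15)=-474/41
row 4: denom=8−1·15/82=641/82; d'=(38−1·-474/41)/(641/82)=4064/641
back: M4=4064/641
back: M3=-474/41−15/82·4064/641=-8154/641
back: M2=23/5−4/15·-8154/641=5123/641
back: M1=-9/4−1/4·5123/641=-2723/641
M: M0=0, M1=-2723/641, M2=5123/641, M3=-8154/641, M4=4064/641, M5=0
seg 0: a=-5, c=M0/2=0, d=(M1−M0)/(6·2)=-2723/7692, b=Δ0−h0·(2M0+M1)/6=6569/1923
seg 1: a=-1, c=M1/2=-2723/1282, d=(M2−M1)/(6·2)=3923/3846, b=Δ1−h1·(2M1+M2)/6=-1600/1923
seg 2: a=-3, c=M2/2=5123/1282, d=(M3−M2)/(6·2)=-13277/7692, b=Δ2−h2·(2M2+M3)/6=5600/1923
seg 3: a=5, c=M3/2=-4077/641, d=(M4−M3)/(6·1)=6109/1923, b=Δ3−h3·(2M3+M4)/6=-3493/1923
seg 4: a=0, c=M4/2=2032/641, d=(M5−M4)/(6·3)=-2032/5769, b=Δ4−h4·(2M4+M5)/6=-9628/1923
t_q=25/4 → seg 3, τ=1/4; S=5+-3493/1923·τ+-4077/641·τ²+6109/1923·τ³=172219/41024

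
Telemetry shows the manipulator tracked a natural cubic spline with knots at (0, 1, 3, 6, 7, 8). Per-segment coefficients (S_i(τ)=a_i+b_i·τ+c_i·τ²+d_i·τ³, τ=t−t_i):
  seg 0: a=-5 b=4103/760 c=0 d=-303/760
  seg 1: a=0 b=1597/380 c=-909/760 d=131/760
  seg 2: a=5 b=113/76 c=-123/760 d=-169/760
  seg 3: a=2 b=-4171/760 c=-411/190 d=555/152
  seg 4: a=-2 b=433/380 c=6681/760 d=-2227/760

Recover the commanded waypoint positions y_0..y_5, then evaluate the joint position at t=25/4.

y_0 = S_0(0) = a_0 = -5
y_1 = S_1(0) = a_1 = 0
y_2 = S_2(0) = a_2 = 5
y_3 = S_3(0) = a_3 = 2
y_4 = S_4(0) = a_4 = -2
y_5 = S_4(1) = 5
t_q=25/4 is in segment 3 (τ=1/4); S_3(τ)=26743/48640

y_0=-5 y_1=0 y_2=5 y_3=2 y_4=-2 y_5=5
S(25/4) = 26743/48640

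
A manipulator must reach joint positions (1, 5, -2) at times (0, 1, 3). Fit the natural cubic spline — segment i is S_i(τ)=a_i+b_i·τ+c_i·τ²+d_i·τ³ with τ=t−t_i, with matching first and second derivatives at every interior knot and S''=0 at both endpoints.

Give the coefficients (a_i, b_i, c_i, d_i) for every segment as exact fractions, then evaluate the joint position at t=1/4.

  seg 0: a=1 b=21/4 c=0 d=-5/4
  seg 1: a=5 b=3/2 c=-15/4 d=5/8
S(1/4) = 587/256

Δ: Δ0=4, Δ1=-7/2
row 1: diag=6, rhs=-45; c'=1/3, d'=-15/2
back: M1=-15/2
M: M0=0, M1=-15/2, M2=0
seg 0: a=1, c=M0/2=0, d=(M1−M0)/(6·1)=-5/4, b=Δ0−h0·(2M0+M1)/6=21/4
seg 1: a=5, c=M1/2=-15/4, d=(M2−M1)/(6·2)=5/8, b=Δ1−h1·(2M1+M2)/6=3/2
t_q=1/4 → seg 0, τ=1/4; S=1+21/4·τ+0·τ²+-5/4·τ³=587/256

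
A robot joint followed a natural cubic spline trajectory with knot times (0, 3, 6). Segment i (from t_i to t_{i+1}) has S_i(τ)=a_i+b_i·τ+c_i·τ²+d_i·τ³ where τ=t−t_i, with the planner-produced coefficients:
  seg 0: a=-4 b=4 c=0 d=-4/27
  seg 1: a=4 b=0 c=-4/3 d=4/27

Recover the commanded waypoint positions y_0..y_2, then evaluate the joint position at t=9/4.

y_0=-4 y_1=4 y_2=-4
S(9/4) = 53/16

y_0 = S_0(0) = a_0 = -4
y_1 = S_1(0) = a_1 = 4
y_2 = S_1(3) = -4
t_q=9/4 is in segment 0 (τ=9/4); S_0(τ)=53/16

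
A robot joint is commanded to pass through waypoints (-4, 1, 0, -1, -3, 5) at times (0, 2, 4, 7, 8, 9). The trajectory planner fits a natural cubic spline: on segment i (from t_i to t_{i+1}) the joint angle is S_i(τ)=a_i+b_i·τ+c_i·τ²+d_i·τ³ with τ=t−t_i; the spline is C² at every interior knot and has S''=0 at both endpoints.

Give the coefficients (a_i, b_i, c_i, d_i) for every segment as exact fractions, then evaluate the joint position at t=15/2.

  seg 0: a=-4 b=5276/1551 c=0 d=-2797/12408
  seg 1: a=1 b=2161/3102 c=-2797/2068 d=4679/12408
  seg 2: a=0 b=-292/1551 c=941/1034 d=-991/3102
  seg 3: a=-1 b=-10403/3102 c=-1016/517 d=10295/3102
  seg 4: a=-3 b=4145/1551 c=8263/1034 d=-8263/3102
S(15/2) = -22775/8272

Δ: Δ0=5/2, Δ1=-1/2, Δ2=-1/3, Δ3=-2, Δ4=8
row 1: diag=8, rhs=-18; c'=1/4, d'=-9/4
row 2: denom=10−2·1/4=19/2; d'=(1−2·-9/4)/(19/2)=11/19
row 3: denom=8−3·6/19=134/19; d'=(-10−3·11/19)/(134/19)=-223/134
row 4: denom=4−1·19/134=517/134; d'=(60−1·-223/134)/(517/134)=8263/517
back: M4=8263/517
back: M3=-223/134−19/134·8263/517=-2032/517
back: M2=11/19−6/19·-2032/517=941/517
back: M1=-9/4−1/4·941/517=-2797/1034
M: M0=0, M1=-2797/1034, M2=941/517, M3=-2032/517, M4=8263/517, M5=0
seg 0: a=-4, c=M0/2=0, d=(M1−M0)/(6·2)=-2797/12408, b=Δ0−h0·(2M0+M1)/6=5276/1551
seg 1: a=1, c=M1/2=-2797/2068, d=(M2−M1)/(6·2)=4679/12408, b=Δ1−h1·(2M1+M2)/6=2161/3102
seg 2: a=0, c=M2/2=941/1034, d=(M3−M2)/(6·3)=-991/3102, b=Δ2−h2·(2M2+M3)/6=-292/1551
seg 3: a=-1, c=M3/2=-1016/517, d=(M4−M3)/(6·1)=10295/3102, b=Δ3−h3·(2M3+M4)/6=-10403/3102
seg 4: a=-3, c=M4/2=8263/1034, d=(M5−M4)/(6·1)=-8263/3102, b=Δ4−h4·(2M4+M5)/6=4145/1551
t_q=15/2 → seg 3, τ=1/2; S=-1+-10403/3102·τ+-1016/517·τ²+10295/3102·τ³=-22775/8272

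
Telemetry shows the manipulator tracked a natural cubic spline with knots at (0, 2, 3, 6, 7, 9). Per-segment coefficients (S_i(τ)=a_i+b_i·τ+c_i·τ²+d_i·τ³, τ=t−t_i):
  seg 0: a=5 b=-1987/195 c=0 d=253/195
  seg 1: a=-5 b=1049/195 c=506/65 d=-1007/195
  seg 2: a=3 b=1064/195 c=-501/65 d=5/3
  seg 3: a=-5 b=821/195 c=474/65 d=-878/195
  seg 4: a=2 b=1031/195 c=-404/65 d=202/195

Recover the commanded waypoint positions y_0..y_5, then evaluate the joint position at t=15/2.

y_0=5 y_1=-5 y_2=3 y_3=-5 y_4=2 y_5=-4
S(15/2) = 837/260

y_0 = S_0(0) = a_0 = 5
y_1 = S_1(0) = a_1 = -5
y_2 = S_2(0) = a_2 = 3
y_3 = S_3(0) = a_3 = -5
y_4 = S_4(0) = a_4 = 2
y_5 = S_4(2) = -4
t_q=15/2 is in segment 4 (τ=1/2); S_4(τ)=837/260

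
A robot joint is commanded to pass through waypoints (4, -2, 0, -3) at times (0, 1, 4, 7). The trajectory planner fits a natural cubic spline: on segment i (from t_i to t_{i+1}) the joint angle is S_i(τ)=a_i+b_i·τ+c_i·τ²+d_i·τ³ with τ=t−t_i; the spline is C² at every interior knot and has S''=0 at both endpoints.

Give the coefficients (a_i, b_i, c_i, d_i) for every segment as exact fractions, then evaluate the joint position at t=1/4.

Δ: Δ0=-6, Δ1=2/3, Δ2=-1
row 1: diag=8, rhs=40; c'=3/8, d'=5
row 2: denom=12−3·3/8=87/8; d'=(-10−3·5)/(87/8)=-200/87
back: M2=-200/87
back: M1=5−3/8·-200/87=170/29
M: M0=0, M1=170/29, M2=-200/87, M3=0
seg 0: a=4, c=M0/2=0, d=(M1−M0)/(6·1)=85/87, b=Δ0−h0·(2M0+M1)/6=-607/87
seg 1: a=-2, c=M1/2=85/29, d=(M2−M1)/(6·3)=-355/783, b=Δ1−h1·(2M1+M2)/6=-352/87
seg 2: a=0, c=M2/2=-100/87, d=(M3−M2)/(6·3)=100/783, b=Δ2−h2·(2M2+M3)/6=113/87
t_q=1/4 → seg 0, τ=1/4; S=4+-607/87·τ+0·τ²+85/87·τ³=4215/1856

  seg 0: a=4 b=-607/87 c=0 d=85/87
  seg 1: a=-2 b=-352/87 c=85/29 d=-355/783
  seg 2: a=0 b=113/87 c=-100/87 d=100/783
S(1/4) = 4215/1856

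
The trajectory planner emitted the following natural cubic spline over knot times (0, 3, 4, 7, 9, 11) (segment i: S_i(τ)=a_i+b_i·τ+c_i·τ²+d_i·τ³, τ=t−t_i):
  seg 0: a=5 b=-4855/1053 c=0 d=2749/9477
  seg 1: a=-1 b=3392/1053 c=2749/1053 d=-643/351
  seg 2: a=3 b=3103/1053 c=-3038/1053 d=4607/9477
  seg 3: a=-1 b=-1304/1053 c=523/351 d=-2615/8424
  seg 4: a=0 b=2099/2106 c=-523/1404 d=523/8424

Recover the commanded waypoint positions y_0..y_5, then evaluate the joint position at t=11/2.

y_0 = S_0(0) = a_0 = 5
y_1 = S_1(0) = a_1 = -1
y_2 = S_2(0) = a_2 = 3
y_3 = S_3(0) = a_3 = -1
y_4 = S_4(0) = a_4 = 0
y_5 = S_4(2) = 1
t_q=11/2 is in segment 2 (τ=3/2); S_2(τ)=185/72

y_0=5 y_1=-1 y_2=3 y_3=-1 y_4=0 y_5=1
S(11/2) = 185/72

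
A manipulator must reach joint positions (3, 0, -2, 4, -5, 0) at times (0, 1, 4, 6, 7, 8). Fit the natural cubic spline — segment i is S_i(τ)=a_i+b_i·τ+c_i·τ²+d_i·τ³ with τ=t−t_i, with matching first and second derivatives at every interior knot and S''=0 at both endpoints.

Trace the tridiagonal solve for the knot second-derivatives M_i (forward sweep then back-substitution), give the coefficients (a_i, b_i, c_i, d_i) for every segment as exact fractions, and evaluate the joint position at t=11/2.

Δ: Δ0=-3, Δ1=-2/3, Δ2=3, Δ3=-9, Δ4=5
row 1: diag=8, rhs=14; c'=3/8, d'=7/4
row 2: denom=10−3·3/8=71/8; d'=(22−3·7/4)/(71/8)=134/71
row 3: denom=6−2·16/71=394/71; d'=(-72−2·134/71)/(394/71)=-2690/197
row 4: denom=4−1·71/394=1505/394; d'=(84−1·-2690/197)/(1505/394)=38476/1505
back: M4=38476/1505
back: M3=-2690/197−71/394·38476/1505=-27484/1505
back: M2=134/71−16/71·-27484/1505=9034/1505
back: M1=7/4−3/8·9034/1505=-754/1505
M: M0=0, M1=-754/1505, M2=9034/1505, M3=-27484/1505, M4=38476/1505, M5=0
seg 0: a=3, c=M0/2=0, d=(M1−M0)/(6·1)=-377/4515, b=Δ0−h0·(2M0+M1)/6=-13168/4515
seg 1: a=0, c=M1/2=-377/1505, d=(M2−M1)/(6·3)=4894/13545, b=Δ1−h1·(2M1+M2)/6=-14299/4515
seg 2: a=-2, c=M2/2=4517/1505, d=(M3−M2)/(6·2)=-18259/9030, b=Δ2−h2·(2M2+M3)/6=22961/4515
seg 3: a=4, c=M3/2=-13742/1505, d=(M4−M3)/(6·1)=6596/903, b=Δ3−h3·(2M3+M4)/6=-4627/645
seg 4: a=-5, c=M4/2=19238/1505, d=(M5−M4)/(6·1)=-19238/4515, b=Δ4−h4·(2M4+M5)/6=-15901/4515
t_q=11/2 → seg 2, τ=3/2; S=-2+22961/4515·τ+4517/1505·τ²+-18259/9030·τ³=133809/24080

  seg 0: a=3 b=-13168/4515 c=0 d=-377/4515
  seg 1: a=0 b=-14299/4515 c=-377/1505 d=4894/13545
  seg 2: a=-2 b=22961/4515 c=4517/1505 d=-18259/9030
  seg 3: a=4 b=-4627/645 c=-13742/1505 d=6596/903
  seg 4: a=-5 b=-15901/4515 c=19238/1505 d=-19238/4515
S(11/2) = 133809/24080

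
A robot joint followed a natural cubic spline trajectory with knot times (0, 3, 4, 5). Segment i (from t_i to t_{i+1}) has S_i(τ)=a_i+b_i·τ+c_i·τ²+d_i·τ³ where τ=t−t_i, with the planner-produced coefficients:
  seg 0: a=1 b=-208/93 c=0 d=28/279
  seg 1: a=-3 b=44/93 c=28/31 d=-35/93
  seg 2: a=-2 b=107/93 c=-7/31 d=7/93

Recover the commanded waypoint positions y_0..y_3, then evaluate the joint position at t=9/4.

y_0 = S_0(0) = a_0 = 1
y_1 = S_1(0) = a_1 = -3
y_2 = S_2(0) = a_2 = -2
y_3 = S_2(1) = -1
t_q=9/4 is in segment 0 (τ=9/4); S_0(τ)=-1433/496

y_0=1 y_1=-3 y_2=-2 y_3=-1
S(9/4) = -1433/496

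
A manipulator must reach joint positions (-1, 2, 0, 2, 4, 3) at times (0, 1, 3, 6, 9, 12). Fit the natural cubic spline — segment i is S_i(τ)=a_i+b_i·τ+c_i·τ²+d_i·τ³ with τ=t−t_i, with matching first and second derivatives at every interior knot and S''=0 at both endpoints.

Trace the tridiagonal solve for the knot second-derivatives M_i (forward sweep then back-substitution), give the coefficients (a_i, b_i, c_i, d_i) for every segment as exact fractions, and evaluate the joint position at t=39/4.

Δ: Δ0=3, Δ1=-1, Δ2=2/3, Δ3=2/3, Δ4=-1/3
row 1: diag=6, rhs=-24; c'=1/3, d'=-4
row 2: denom=10−2·1/3=28/3; d'=(10−2·-4)/(28/3)=27/14
row 3: denom=12−3·9/28=309/28; d'=(0−3·27/14)/(309/28)=-54/103
row 4: denom=12−3·28/103=1152/103; d'=(-6−3·-54/103)/(1152/103)=-19/48
back: M4=-19/48
back: M3=-54/103−28/103·-19/48=-5/12
back: M2=27/14−9/28·-5/12=33/16
back: M1=-4−1/3·33/16=-75/16
M: M0=0, M1=-75/16, M2=33/16, M3=-5/12, M4=-19/48, M5=0
seg 0: a=-1, c=M0/2=0, d=(M1−M0)/(6·1)=-25/32, b=Δ0−h0·(2M0+M1)/6=121/32
seg 1: a=2, c=M1/2=-75/32, d=(M2−M1)/(6·2)=9/16, b=Δ1−h1·(2M1+M2)/6=23/16
seg 2: a=0, c=M2/2=33/32, d=(M3−M2)/(6·3)=-119/864, b=Δ2−h2·(2M2+M3)/6=-19/16
seg 3: a=2, c=M3/2=-5/24, d=(M4−M3)/(6·3)=1/864, b=Δ3−h3·(2M3+M4)/6=41/32
seg 4: a=4, c=M4/2=-19/96, d=(M5−M4)/(6·3)=19/864, b=Δ4−h4·(2M4+M5)/6=1/16
t_q=39/4 → seg 4, τ=3/4; S=4+1/16·τ+-19/96·τ²+19/864·τ³=8079/2048

  seg 0: a=-1 b=121/32 c=0 d=-25/32
  seg 1: a=2 b=23/16 c=-75/32 d=9/16
  seg 2: a=0 b=-19/16 c=33/32 d=-119/864
  seg 3: a=2 b=41/32 c=-5/24 d=1/864
  seg 4: a=4 b=1/16 c=-19/96 d=19/864
S(39/4) = 8079/2048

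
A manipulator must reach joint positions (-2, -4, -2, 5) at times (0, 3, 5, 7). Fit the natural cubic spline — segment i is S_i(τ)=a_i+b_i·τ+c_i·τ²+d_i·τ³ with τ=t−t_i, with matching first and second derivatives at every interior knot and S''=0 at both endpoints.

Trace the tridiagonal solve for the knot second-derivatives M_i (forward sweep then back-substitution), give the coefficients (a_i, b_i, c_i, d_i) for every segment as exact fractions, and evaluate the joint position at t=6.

Δ: Δ0=-2/3, Δ1=1, Δ2=7/2
row 1: diag=10, rhs=10; c'=1/5, d'=1
row 2: denom=8−2·1/5=38/5; d'=(15−2·1)/(38/5)=65/38
back: M2=65/38
back: M1=1−1/5·65/38=25/38
M: M0=0, M1=25/38, M2=65/38, M3=0
seg 0: a=-2, c=M0/2=0, d=(M1−M0)/(6·3)=25/684, b=Δ0−h0·(2M0+M1)/6=-227/228
seg 1: a=-4, c=M1/2=25/76, d=(M2−M1)/(6·2)=5/57, b=Δ1−h1·(2M1+M2)/6=-1/114
seg 2: a=-2, c=M2/2=65/76, d=(M3−M2)/(6·2)=-65/456, b=Δ2−h2·(2M2+M3)/6=269/114
t_q=6 → seg 2, τ=1; S=-2+269/114·τ+65/76·τ²+-65/456·τ³=163/152

  seg 0: a=-2 b=-227/228 c=0 d=25/684
  seg 1: a=-4 b=-1/114 c=25/76 d=5/57
  seg 2: a=-2 b=269/114 c=65/76 d=-65/456
S(6) = 163/152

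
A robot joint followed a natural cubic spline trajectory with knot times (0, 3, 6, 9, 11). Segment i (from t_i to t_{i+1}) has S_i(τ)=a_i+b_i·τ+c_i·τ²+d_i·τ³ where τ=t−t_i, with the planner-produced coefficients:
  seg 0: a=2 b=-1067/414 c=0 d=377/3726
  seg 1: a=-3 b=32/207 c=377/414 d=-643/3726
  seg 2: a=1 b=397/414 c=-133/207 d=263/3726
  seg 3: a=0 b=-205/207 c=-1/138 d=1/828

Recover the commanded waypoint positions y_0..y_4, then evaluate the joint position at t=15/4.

y_0=2 y_1=-3 y_2=1 y_3=0 y_4=-2
S(15/4) = -7197/2944

y_0 = S_0(0) = a_0 = 2
y_1 = S_1(0) = a_1 = -3
y_2 = S_2(0) = a_2 = 1
y_3 = S_3(0) = a_3 = 0
y_4 = S_3(2) = -2
t_q=15/4 is in segment 1 (τ=3/4); S_1(τ)=-7197/2944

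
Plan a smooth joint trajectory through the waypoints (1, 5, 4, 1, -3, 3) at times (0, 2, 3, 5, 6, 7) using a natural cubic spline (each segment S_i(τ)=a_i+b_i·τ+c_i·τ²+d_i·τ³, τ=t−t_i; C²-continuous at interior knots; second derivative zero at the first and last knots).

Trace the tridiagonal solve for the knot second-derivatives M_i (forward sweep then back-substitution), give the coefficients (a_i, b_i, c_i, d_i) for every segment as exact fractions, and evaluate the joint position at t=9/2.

Δ: Δ0=2, Δ1=-1, Δ2=-3/2, Δ3=-4, Δ4=6
row 1: diag=6, rhs=-18; c'=1/6, d'=-3
row 2: denom=6−1·1/6=35/6; d'=(-3−1·-3)/(35/6)=0
row 3: denom=6−2·12/35=186/35; d'=(-15−2·0)/(186/35)=-175/62
row 4: denom=4−1·35/186=709/186; d'=(60−1·-175/62)/(709/186)=11685/709
back: M4=11685/709
back: M3=-175/62−35/186·11685/709=-4200/709
back: M2=0−12/35·-4200/709=1440/709
back: M1=-3−1/6·1440/709=-2367/709
M: M0=0, M1=-2367/709, M2=1440/709, M3=-4200/709, M4=11685/709, M5=0
seg 0: a=1, c=M0/2=0, d=(M1−M0)/(6·2)=-789/2836, b=Δ0−h0·(2M0+M1)/6=2207/709
seg 1: a=5, c=M1/2=-2367/1418, d=(M2−M1)/(6·1)=1269/1418, b=Δ1−h1·(2M1+M2)/6=-160/709
seg 2: a=4, c=M2/2=720/709, d=(M3−M2)/(6·2)=-470/709, b=Δ2−h2·(2M2+M3)/6=-1247/1418
seg 3: a=1, c=M3/2=-2100/709, d=(M4−M3)/(6·1)=5295/1418, b=Δ3−h3·(2M3+M4)/6=-6767/1418
seg 4: a=-3, c=M4/2=11685/1418, d=(M5−M4)/(6·1)=-3895/1418, b=Δ4−h4·(2M4+M5)/6=359/709
t_q=9/2 → seg 2, τ=3/2; S=4+-1247/1418·τ+720/709·τ²+-470/709·τ³=3869/1418

  seg 0: a=1 b=2207/709 c=0 d=-789/2836
  seg 1: a=5 b=-160/709 c=-2367/1418 d=1269/1418
  seg 2: a=4 b=-1247/1418 c=720/709 d=-470/709
  seg 3: a=1 b=-6767/1418 c=-2100/709 d=5295/1418
  seg 4: a=-3 b=359/709 c=11685/1418 d=-3895/1418
S(9/2) = 3869/1418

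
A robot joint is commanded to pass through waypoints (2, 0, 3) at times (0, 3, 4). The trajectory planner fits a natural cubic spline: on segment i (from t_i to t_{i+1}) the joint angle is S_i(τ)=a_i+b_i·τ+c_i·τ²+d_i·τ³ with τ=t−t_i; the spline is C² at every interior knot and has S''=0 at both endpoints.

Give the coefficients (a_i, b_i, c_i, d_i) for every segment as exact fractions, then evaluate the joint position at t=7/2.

Δ: Δ0=-2/3, Δ1=3
row 1: diag=8, rhs=22; c'=1/8, d'=11/4
back: M1=11/4
M: M0=0, M1=11/4, M2=0
seg 0: a=2, c=M0/2=0, d=(M1−M0)/(6·3)=11/72, b=Δ0−h0·(2M0+M1)/6=-49/24
seg 1: a=0, c=M1/2=11/8, d=(M2−M1)/(6·1)=-11/24, b=Δ1−h1·(2M1+M2)/6=25/12
t_q=7/2 → seg 1, τ=1/2; S=0+25/12·τ+11/8·τ²+-11/24·τ³=85/64

  seg 0: a=2 b=-49/24 c=0 d=11/72
  seg 1: a=0 b=25/12 c=11/8 d=-11/24
S(7/2) = 85/64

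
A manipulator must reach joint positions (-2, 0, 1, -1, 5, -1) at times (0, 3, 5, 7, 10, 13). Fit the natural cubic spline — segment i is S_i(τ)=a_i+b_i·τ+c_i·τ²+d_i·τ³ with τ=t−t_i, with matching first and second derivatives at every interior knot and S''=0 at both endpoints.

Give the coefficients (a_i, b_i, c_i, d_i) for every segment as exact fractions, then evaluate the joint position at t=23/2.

Δ: Δ0=2/3, Δ1=1/2, Δ2=-1, Δ3=2, Δ4=-2
row 1: diag=10, rhs=-1; c'=1/5, d'=-1/10
row 2: denom=8−2·1/5=38/5; d'=(-9−2·-1/10)/(38/5)=-22/19
row 3: denom=10−2·5/19=180/19; d'=(18−2·-22/19)/(180/19)=193/90
row 4: denom=12−3·19/60=221/20; d'=(-24−3·193/90)/(221/20)=-1826/663
back: M4=-1826/663
back: M3=193/90−19/60·-1826/663=2000/663
back: M2=-22/19−5/19·2000/663=-1294/663
back: M1=-1/10−1/5·-1294/663=385/1326
M: M0=0, M1=385/1326, M2=-1294/663, M3=2000/663, M4=-1826/663, M5=0
seg 0: a=-2, c=M0/2=0, d=(M1−M0)/(6·3)=385/23868, b=Δ0−h0·(2M0+M1)/6=461/884
seg 1: a=0, c=M1/2=385/2652, d=(M2−M1)/(6·2)=-991/5304, b=Δ1−h1·(2M1+M2)/6=423/442
seg 2: a=1, c=M2/2=-647/663, d=(M3−M2)/(6·2)=183/442, b=Δ2−h2·(2M2+M3)/6=-467/663
seg 3: a=-1, c=M3/2=1000/663, d=(M4−M3)/(6·3)=-1913/5967, b=Δ3−h3·(2M3+M4)/6=239/663
seg 4: a=5, c=M4/2=-913/663, d=(M5−M4)/(6·3)=913/5967, b=Δ4−h4·(2M4+M5)/6=500/663
t_q=23/2 → seg 4, τ=3/2; S=5+500/663·τ+-913/663·τ²+913/5967·τ³=6275/1768

  seg 0: a=-2 b=461/884 c=0 d=385/23868
  seg 1: a=0 b=423/442 c=385/2652 d=-991/5304
  seg 2: a=1 b=-467/663 c=-647/663 d=183/442
  seg 3: a=-1 b=239/663 c=1000/663 d=-1913/5967
  seg 4: a=5 b=500/663 c=-913/663 d=913/5967
S(23/2) = 6275/1768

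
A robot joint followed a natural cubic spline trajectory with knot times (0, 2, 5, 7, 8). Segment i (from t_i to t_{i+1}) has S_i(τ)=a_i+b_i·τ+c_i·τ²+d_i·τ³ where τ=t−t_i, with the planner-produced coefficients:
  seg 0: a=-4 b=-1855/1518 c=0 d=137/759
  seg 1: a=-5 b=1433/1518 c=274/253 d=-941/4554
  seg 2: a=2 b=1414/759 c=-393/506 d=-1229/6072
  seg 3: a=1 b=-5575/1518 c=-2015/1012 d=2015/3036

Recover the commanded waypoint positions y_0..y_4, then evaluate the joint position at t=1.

y_0 = S_0(0) = a_0 = -4
y_1 = S_1(0) = a_1 = -5
y_2 = S_2(0) = a_2 = 2
y_3 = S_3(0) = a_3 = 1
y_4 = S_3(1) = -4
t_q=1 is in segment 0 (τ=1); S_0(τ)=-2551/506

y_0=-4 y_1=-5 y_2=2 y_3=1 y_4=-4
S(1) = -2551/506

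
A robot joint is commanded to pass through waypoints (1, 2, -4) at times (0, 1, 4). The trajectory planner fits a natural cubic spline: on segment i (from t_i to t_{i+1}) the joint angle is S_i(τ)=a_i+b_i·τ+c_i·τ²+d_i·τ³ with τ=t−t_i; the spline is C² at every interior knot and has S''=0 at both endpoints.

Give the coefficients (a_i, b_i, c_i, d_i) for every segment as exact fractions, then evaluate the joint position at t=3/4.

Δ: Δ0=1, Δ1=-2
row 1: diag=8, rhs=-18; c'=3/8, d'=-9/4
back: M1=-9/4
M: M0=0, M1=-9/4, M2=0
seg 0: a=1, c=M0/2=0, d=(M1−M0)/(6·1)=-3/8, b=Δ0−h0·(2M0+M1)/6=11/8
seg 1: a=2, c=M1/2=-9/8, d=(M2−M1)/(6·3)=1/8, b=Δ1−h1·(2M1+M2)/6=1/4
t_q=3/4 → seg 0, τ=3/4; S=1+11/8·τ+0·τ²+-3/8·τ³=959/512

  seg 0: a=1 b=11/8 c=0 d=-3/8
  seg 1: a=2 b=1/4 c=-9/8 d=1/8
S(3/4) = 959/512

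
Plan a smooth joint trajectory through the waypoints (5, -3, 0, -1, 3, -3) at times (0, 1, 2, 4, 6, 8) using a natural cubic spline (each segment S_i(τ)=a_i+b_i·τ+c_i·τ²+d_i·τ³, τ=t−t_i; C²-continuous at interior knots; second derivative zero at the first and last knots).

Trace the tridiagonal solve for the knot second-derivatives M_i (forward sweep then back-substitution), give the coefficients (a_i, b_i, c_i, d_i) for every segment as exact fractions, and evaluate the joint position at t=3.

Δ: Δ0=-8, Δ1=3, Δ2=-1/2, Δ3=2, Δ4=-3
row 1: diag=4, rhs=66; c'=1/4, d'=33/2
row 2: denom=6−1·1/4=23/4; d'=(-21−1·33/2)/(23/4)=-150/23
row 3: denom=8−2·8/23=168/23; d'=(15−2·-150/23)/(168/23)=215/56
row 4: denom=8−2·23/84=313/42; d'=(-30−2·215/56)/(313/42)=-3165/626
back: M4=-3165/626
back: M3=215/56−23/84·-3165/626=1635/313
back: M2=-150/23−8/23·1635/313=-2610/313
back: M1=33/2−1/4·-2610/313=5817/313
M: M0=0, M1=5817/313, M2=-2610/313, M3=1635/313, M4=-3165/626, M5=0
seg 0: a=5, c=M0/2=0, d=(M1−M0)/(6·1)=1939/626, b=Δ0−h0·(2M0+M1)/6=-6947/626
seg 1: a=-3, c=M1/2=5817/626, d=(M2−M1)/(6·1)=-2809/626, b=Δ1−h1·(2M1+M2)/6=-565/313
seg 2: a=0, c=M2/2=-1305/313, d=(M3−M2)/(6·2)=1415/1252, b=Δ2−h2·(2M2+M3)/6=2077/626
seg 3: a=-1, c=M3/2=1635/626, d=(M4−M3)/(6·2)=-2145/2504, b=Δ3−h3·(2M3+M4)/6=127/626
seg 4: a=3, c=M4/2=-3165/1252, d=(M5−M4)/(6·2)=1055/2504, b=Δ4−h4·(2M4+M5)/6=116/313
t_q=3 → seg 2, τ=1; S=0+2077/626·τ+-1305/313·τ²+1415/1252·τ³=349/1252

  seg 0: a=5 b=-6947/626 c=0 d=1939/626
  seg 1: a=-3 b=-565/313 c=5817/626 d=-2809/626
  seg 2: a=0 b=2077/626 c=-1305/313 d=1415/1252
  seg 3: a=-1 b=127/626 c=1635/626 d=-2145/2504
  seg 4: a=3 b=116/313 c=-3165/1252 d=1055/2504
S(3) = 349/1252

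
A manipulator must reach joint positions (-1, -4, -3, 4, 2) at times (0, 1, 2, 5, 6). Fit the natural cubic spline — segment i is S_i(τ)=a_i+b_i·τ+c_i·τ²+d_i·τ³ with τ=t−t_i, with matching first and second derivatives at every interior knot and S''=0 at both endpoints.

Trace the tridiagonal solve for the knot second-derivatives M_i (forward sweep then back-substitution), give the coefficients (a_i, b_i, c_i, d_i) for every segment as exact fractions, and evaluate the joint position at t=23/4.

Δ: Δ0=-3, Δ1=1, Δ2=7/3, Δ3=-2
row 1: diag=4, rhs=24; c'=1/4, d'=6
row 2: denom=8−1·1/4=31/4; d'=(8−1·6)/(31/4)=8/31
row 3: denom=8−3·12/31=212/31; d'=(-26−3·8/31)/(212/31)=-415/106
back: M3=-415/106
back: M2=8/31−12/31·-415/106=94/53
back: M1=6−1/4·94/53=589/106
M: M0=0, M1=589/106, M2=94/53, M3=-415/106, M4=0
seg 0: a=-1, c=M0/2=0, d=(M1−M0)/(6·1)=589/636, b=Δ0−h0·(2M0+M1)/6=-2497/636
seg 1: a=-4, c=M1/2=589/212, d=(M2−M1)/(6·1)=-401/636, b=Δ1−h1·(2M1+M2)/6=-365/318
seg 2: a=-3, c=M2/2=47/53, d=(M3−M2)/(6·3)=-67/212, b=Δ2−h2·(2M2+M3)/6=1601/636
seg 3: a=4, c=M3/2=-415/212, d=(M4−M3)/(6·1)=415/636, b=Δ3−h3·(2M3+M4)/6=-221/318
t_q=23/4 → seg 3, τ=3/4; S=4+-221/318·τ+-415/212·τ²+415/636·τ³=35995/13568

  seg 0: a=-1 b=-2497/636 c=0 d=589/636
  seg 1: a=-4 b=-365/318 c=589/212 d=-401/636
  seg 2: a=-3 b=1601/636 c=47/53 d=-67/212
  seg 3: a=4 b=-221/318 c=-415/212 d=415/636
S(23/4) = 35995/13568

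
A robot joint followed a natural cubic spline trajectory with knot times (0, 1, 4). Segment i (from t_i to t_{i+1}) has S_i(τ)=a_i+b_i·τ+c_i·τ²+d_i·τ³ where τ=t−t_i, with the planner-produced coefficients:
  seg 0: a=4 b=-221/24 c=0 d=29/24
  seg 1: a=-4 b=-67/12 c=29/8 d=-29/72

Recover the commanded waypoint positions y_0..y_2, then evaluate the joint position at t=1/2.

y_0=4 y_1=-4 y_2=1
S(1/2) = -29/64

y_0 = S_0(0) = a_0 = 4
y_1 = S_1(0) = a_1 = -4
y_2 = S_1(3) = 1
t_q=1/2 is in segment 0 (τ=1/2); S_0(τ)=-29/64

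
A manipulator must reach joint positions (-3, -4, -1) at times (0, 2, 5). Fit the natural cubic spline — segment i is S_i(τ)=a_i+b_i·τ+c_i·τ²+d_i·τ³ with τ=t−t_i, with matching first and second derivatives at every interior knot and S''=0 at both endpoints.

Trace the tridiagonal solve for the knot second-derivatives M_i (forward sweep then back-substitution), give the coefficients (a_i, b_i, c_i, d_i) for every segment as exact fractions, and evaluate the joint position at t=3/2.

  seg 0: a=-3 b=-4/5 c=0 d=3/40
  seg 1: a=-4 b=1/10 c=9/20 d=-1/20
S(3/2) = -1263/320

Δ: Δ0=-1/2, Δ1=1
row 1: diag=10, rhs=9; c'=3/10, d'=9/10
back: M1=9/10
M: M0=0, M1=9/10, M2=0
seg 0: a=-3, c=M0/2=0, d=(M1−M0)/(6·2)=3/40, b=Δ0−h0·(2M0+M1)/6=-4/5
seg 1: a=-4, c=M1/2=9/20, d=(M2−M1)/(6·3)=-1/20, b=Δ1−h1·(2M1+M2)/6=1/10
t_q=3/2 → seg 0, τ=3/2; S=-3+-4/5·τ+0·τ²+3/40·τ³=-1263/320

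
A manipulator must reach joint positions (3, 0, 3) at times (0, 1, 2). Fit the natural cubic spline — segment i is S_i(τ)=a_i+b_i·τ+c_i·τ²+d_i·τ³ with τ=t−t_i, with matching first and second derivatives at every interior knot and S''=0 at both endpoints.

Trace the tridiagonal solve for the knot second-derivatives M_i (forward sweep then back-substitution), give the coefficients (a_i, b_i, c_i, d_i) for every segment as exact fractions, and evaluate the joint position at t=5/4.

Δ: Δ0=-3, Δ1=3
row 1: diag=4, rhs=36; c'=1/4, d'=9
back: M1=9
M: M0=0, M1=9, M2=0
seg 0: a=3, c=M0/2=0, d=(M1−M0)/(6·1)=3/2, b=Δ0−h0·(2M0+M1)/6=-9/2
seg 1: a=0, c=M1/2=9/2, d=(M2−M1)/(6·1)=-3/2, b=Δ1−h1·(2M1+M2)/6=0
t_q=5/4 → seg 1, τ=1/4; S=0+0·τ+9/2·τ²+-3/2·τ³=33/128

  seg 0: a=3 b=-9/2 c=0 d=3/2
  seg 1: a=0 b=0 c=9/2 d=-3/2
S(5/4) = 33/128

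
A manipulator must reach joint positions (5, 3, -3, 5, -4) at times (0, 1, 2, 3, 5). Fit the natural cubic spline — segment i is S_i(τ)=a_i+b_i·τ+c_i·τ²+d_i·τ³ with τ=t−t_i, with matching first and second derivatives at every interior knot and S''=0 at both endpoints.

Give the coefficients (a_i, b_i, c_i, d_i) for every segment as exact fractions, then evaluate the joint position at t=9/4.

  seg 0: a=5 b=33/172 c=0 d=-377/172
  seg 1: a=3 b=-549/86 c=-1131/172 d=1197/172
  seg 2: a=-3 b=231/172 c=615/43 d=-1315/172
  seg 3: a=5 b=603/86 c=-1485/172 d=495/344
S(9/4) = -20803/11008

Δ: Δ0=-2, Δ1=-6, Δ2=8, Δ3=-9/2
row 1: diag=4, rhs=-24; c'=1/4, d'=-6
row 2: denom=4−1·1/4=15/4; d'=(84−1·-6)/(15/4)=24
row 3: denom=6−1·4/15=86/15; d'=(-75−1·24)/(86/15)=-1485/86
back: M3=-1485/86
back: M2=24−4/15·-1485/86=1230/43
back: M1=-6−1/4·1230/43=-1131/86
M: M0=0, M1=-1131/86, M2=1230/43, M3=-1485/86, M4=0
seg 0: a=5, c=M0/2=0, d=(M1−M0)/(6·1)=-377/172, b=Δ0−h0·(2M0+M1)/6=33/172
seg 1: a=3, c=M1/2=-1131/172, d=(M2−M1)/(6·1)=1197/172, b=Δ1−h1·(2M1+M2)/6=-549/86
seg 2: a=-3, c=M2/2=615/43, d=(M3−M2)/(6·1)=-1315/172, b=Δ2−h2·(2M2+M3)/6=231/172
seg 3: a=5, c=M3/2=-1485/172, d=(M4−M3)/(6·2)=495/344, b=Δ3−h3·(2M3+M4)/6=603/86
t_q=9/4 → seg 2, τ=1/4; S=-3+231/172·τ+615/43·τ²+-1315/172·τ³=-20803/11008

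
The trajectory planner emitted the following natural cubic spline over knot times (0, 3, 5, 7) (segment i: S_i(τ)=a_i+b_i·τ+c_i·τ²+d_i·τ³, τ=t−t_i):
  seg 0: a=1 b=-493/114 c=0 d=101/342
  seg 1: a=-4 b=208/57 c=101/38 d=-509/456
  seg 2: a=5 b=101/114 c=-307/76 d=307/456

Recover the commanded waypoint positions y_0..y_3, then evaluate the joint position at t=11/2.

y_0 = S_0(0) = a_0 = 1
y_1 = S_1(0) = a_1 = -4
y_2 = S_2(0) = a_2 = 5
y_3 = S_2(2) = -4
t_q=11/2 is in segment 2 (τ=1/2); S_2(τ)=5493/1216

y_0=1 y_1=-4 y_2=5 y_3=-4
S(11/2) = 5493/1216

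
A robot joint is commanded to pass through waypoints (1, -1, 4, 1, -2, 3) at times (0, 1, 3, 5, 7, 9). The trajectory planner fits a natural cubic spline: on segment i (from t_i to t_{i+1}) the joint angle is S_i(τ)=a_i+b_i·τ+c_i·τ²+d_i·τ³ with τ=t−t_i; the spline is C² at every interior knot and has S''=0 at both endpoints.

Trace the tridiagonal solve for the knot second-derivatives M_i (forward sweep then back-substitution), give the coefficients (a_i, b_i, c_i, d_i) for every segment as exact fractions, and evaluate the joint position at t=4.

  seg 0: a=1 b=-460/153 c=0 d=154/153
  seg 1: a=-1 b=2/153 c=154/51 d=-1087/1224
  seg 2: a=4 b=439/306 c=-157/68 d=515/1224
  seg 3: a=1 b=-421/153 c=11/51 d=251/1224
  seg 4: a=-2 b=175/306 c=295/204 d=-295/1224
S(4) = 1447/408

Δ: Δ0=-2, Δ1=5/2, Δ2=-3/2, Δ3=-3/2, Δ4=5/2
row 1: diag=6, rhs=27; c'=1/3, d'=9/2
row 2: denom=8−2·1/3=22/3; d'=(-24−2·9/2)/(22/3)=-9/2
row 3: denom=8−2·3/11=82/11; d'=(0−2·-9/2)/(82/11)=99/82
row 4: denom=8−2·11/41=306/41; d'=(24−2·99/82)/(306/41)=295/102
back: M4=295/102
back: M3=99/82−11/41·295/102=22/51
back: M2=-9/2−3/11·22/51=-157/34
back: M1=9/2−1/3·-157/34=308/51
M: M0=0, M1=308/51, M2=-157/34, M3=22/51, M4=295/102, M5=0
seg 0: a=1, c=M0/2=0, d=(M1−M0)/(6·1)=154/153, b=Δ0−h0·(2M0+M1)/6=-460/153
seg 1: a=-1, c=M1/2=154/51, d=(M2−M1)/(6·2)=-1087/1224, b=Δ1−h1·(2M1+M2)/6=2/153
seg 2: a=4, c=M2/2=-157/68, d=(M3−M2)/(6·2)=515/1224, b=Δ2−h2·(2M2+M3)/6=439/306
seg 3: a=1, c=M3/2=11/51, d=(M4−M3)/(6·2)=251/1224, b=Δ3−h3·(2M3+M4)/6=-421/153
seg 4: a=-2, c=M4/2=295/204, d=(M5−M4)/(6·2)=-295/1224, b=Δ4−h4·(2M4+M5)/6=175/306
t_q=4 → seg 2, τ=1; S=4+439/306·τ+-157/68·τ²+515/1224·τ³=1447/408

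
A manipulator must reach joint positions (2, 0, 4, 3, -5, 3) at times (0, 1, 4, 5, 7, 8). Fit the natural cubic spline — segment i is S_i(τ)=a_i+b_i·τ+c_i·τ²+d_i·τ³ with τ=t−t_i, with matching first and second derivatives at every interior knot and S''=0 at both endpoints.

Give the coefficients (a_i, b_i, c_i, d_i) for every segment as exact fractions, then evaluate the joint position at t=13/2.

  seg 0: a=2 b=-6533/2568 c=0 d=1397/2568
  seg 1: a=0 b=-1171/1284 c=1397/856 d=-2269/7704
  seg 2: a=4 b=2383/2568 c=-109/107 d=-2335/2568
  seg 3: a=3 b=-4927/1284 c=-3207/856 d=2353/1284
  seg 4: a=-5 b=4067/1284 c=6205/856 d=-6205/2568
S(13/2) = -8561/1712

Δ: Δ0=-2, Δ1=4/3, Δ2=-1, Δ3=-4, Δ4=8
row 1: diag=8, rhs=20; c'=3/8, d'=5/2
row 2: denom=8−3·3/8=55/8; d'=(-14−3·5/2)/(55/8)=-172/55
row 3: denom=6−1·8/55=322/55; d'=(-18−1·-172/55)/(322/55)=-409/161
row 4: denom=6−2·55/161=856/161; d'=(72−2·-409/161)/(856/161)=6205/428
back: M4=6205/428
back: M3=-409/161−55/161·6205/428=-3207/428
back: M2=-172/55−8/55·-3207/428=-218/107
back: M1=5/2−3/8·-218/107=1397/428
M: M0=0, M1=1397/428, M2=-218/107, M3=-3207/428, M4=6205/428, M5=0
seg 0: a=2, c=M0/2=0, d=(M1−M0)/(6·1)=1397/2568, b=Δ0−h0·(2M0+M1)/6=-6533/2568
seg 1: a=0, c=M1/2=1397/856, d=(M2−M1)/(6·3)=-2269/7704, b=Δ1−h1·(2M1+M2)/6=-1171/1284
seg 2: a=4, c=M2/2=-109/107, d=(M3−M2)/(6·1)=-2335/2568, b=Δ2−h2·(2M2+M3)/6=2383/2568
seg 3: a=3, c=M3/2=-3207/856, d=(M4−M3)/(6·2)=2353/1284, b=Δ3−h3·(2M3+M4)/6=-4927/1284
seg 4: a=-5, c=M4/2=6205/856, d=(M5−M4)/(6·1)=-6205/2568, b=Δ4−h4·(2M4+M5)/6=4067/1284
t_q=13/2 → seg 3, τ=3/2; S=3+-4927/1284·τ+-3207/856·τ²+2353/1284·τ³=-8561/1712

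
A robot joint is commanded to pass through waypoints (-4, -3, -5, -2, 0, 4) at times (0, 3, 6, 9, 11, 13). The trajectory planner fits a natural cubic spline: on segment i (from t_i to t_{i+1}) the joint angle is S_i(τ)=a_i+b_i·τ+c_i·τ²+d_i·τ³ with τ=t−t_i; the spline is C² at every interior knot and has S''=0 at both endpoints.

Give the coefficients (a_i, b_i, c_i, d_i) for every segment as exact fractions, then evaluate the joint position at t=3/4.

Δ: Δ0=1/3, Δ1=-2/3, Δ2=1, Δ3=1, Δ4=2
row 1: diag=12, rhs=-6; c'=1/4, d'=-1/2
row 2: denom=12−3·1/4=45/4; d'=(10−3·-1/2)/(45/4)=46/45
row 3: denom=10−3·4/15=46/5; d'=(0−3·46/45)/(46/5)=-1/3
row 4: denom=8−2·5/23=174/23; d'=(6−2·-1/3)/(174/23)=230/261
back: M4=230/261
back: M3=-1/3−5/23·230/261=-137/261
back: M2=46/45−4/15·-137/261=910/783
back: M1=-1/2−1/4·910/783=-619/783
M: M0=0, M1=-619/783, M2=910/783, M3=-137/261, M4=230/261, M5=0
seg 0: a=-4, c=M0/2=0, d=(M1−M0)/(6·3)=-619/14094, b=Δ0−h0·(2M0+M1)/6=1141/1566
seg 1: a=-3, c=M1/2=-619/1566, d=(M2−M1)/(6·3)=1529/14094, b=Δ1−h1·(2M1+M2)/6=-358/783
seg 2: a=-5, c=M2/2=455/783, d=(M3−M2)/(6·3)=-1321/14094, b=Δ2−h2·(2M2+M3)/6=157/1566
seg 3: a=-2, c=M3/2=-137/522, d=(M4−M3)/(6·2)=367/3132, b=Δ3−h3·(2M3+M4)/6=827/783
seg 4: a=0, c=M4/2=115/261, d=(M5−M4)/(6·2)=-115/1566, b=Δ4−h4·(2M4+M5)/6=1106/783
t_q=3/4 → seg 0, τ=3/4; S=-4+1141/1566·τ+0·τ²+-619/14094·τ³=-38665/11136

  seg 0: a=-4 b=1141/1566 c=0 d=-619/14094
  seg 1: a=-3 b=-358/783 c=-619/1566 d=1529/14094
  seg 2: a=-5 b=157/1566 c=455/783 d=-1321/14094
  seg 3: a=-2 b=827/783 c=-137/522 d=367/3132
  seg 4: a=0 b=1106/783 c=115/261 d=-115/1566
S(3/4) = -38665/11136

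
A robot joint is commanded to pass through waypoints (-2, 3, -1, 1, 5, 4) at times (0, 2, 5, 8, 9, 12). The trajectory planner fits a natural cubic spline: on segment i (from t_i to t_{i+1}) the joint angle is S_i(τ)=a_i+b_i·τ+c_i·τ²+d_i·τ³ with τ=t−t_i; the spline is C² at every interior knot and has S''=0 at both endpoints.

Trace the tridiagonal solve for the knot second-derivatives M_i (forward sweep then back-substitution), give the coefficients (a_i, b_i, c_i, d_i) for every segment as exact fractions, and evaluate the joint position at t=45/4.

Δ: Δ0=5/2, Δ1=-4/3, Δ2=2/3, Δ3=4, Δ4=-1/3
row 1: diag=10, rhs=-23; c'=3/10, d'=-23/10
row 2: denom=12−3·3/10=111/10; d'=(12−3·-23/10)/(111/10)=63/37
row 3: denom=8−3·10/37=266/37; d'=(20−3·63/37)/(266/37)=29/14
row 4: denom=8−1·37/266=2091/266; d'=(-26−1·29/14)/(2091/266)=-2489/697
back: M4=-2489/697
back: M3=29/14−37/266·-2489/697=1790/697
back: M2=63/37−10/37·1790/697=703/697
back: M1=-23/10−3/10·703/697=-1814/697
M: M0=0, M1=-1814/697, M2=703/697, M3=1790/697, M4=-2489/697, M5=0
seg 0: a=-2, c=M0/2=0, d=(M1−M0)/(6·2)=-907/4182, b=Δ0−h0·(2M0+M1)/6=14083/4182
seg 1: a=3, c=M1/2=-907/697, d=(M2−M1)/(6·3)=839/4182, b=Δ1−h1·(2M1+M2)/6=3199/4182
seg 2: a=-1, c=M2/2=703/1394, d=(M3−M2)/(6·3)=1087/12546, b=Δ2−h2·(2M2+M3)/6=-200/123
seg 3: a=1, c=M3/2=895/697, d=(M4−M3)/(6·1)=-4279/4182, b=Δ3−h3·(2M3+M4)/6=15637/4182
seg 4: a=5, c=M4/2=-2489/1394, d=(M5−M4)/(6·3)=2489/12546, b=Δ4−h4·(2M4+M5)/6=6770/2091
t_q=45/4 → seg 4, τ=9/4; S=5+6770/2091·τ+-2489/1394·τ²+2489/12546·τ³=491173/89216

  seg 0: a=-2 b=14083/4182 c=0 d=-907/4182
  seg 1: a=3 b=3199/4182 c=-907/697 d=839/4182
  seg 2: a=-1 b=-200/123 c=703/1394 d=1087/12546
  seg 3: a=1 b=15637/4182 c=895/697 d=-4279/4182
  seg 4: a=5 b=6770/2091 c=-2489/1394 d=2489/12546
S(45/4) = 491173/89216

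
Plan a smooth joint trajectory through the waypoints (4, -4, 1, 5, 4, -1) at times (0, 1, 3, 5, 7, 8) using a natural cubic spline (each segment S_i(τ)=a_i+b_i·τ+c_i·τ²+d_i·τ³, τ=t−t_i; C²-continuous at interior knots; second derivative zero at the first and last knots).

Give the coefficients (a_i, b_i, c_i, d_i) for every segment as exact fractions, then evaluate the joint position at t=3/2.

  seg 0: a=4 b=-2225/224 c=0 d=433/224
  seg 1: a=-4 b=-463/112 c=1299/224 d=-139/112
  seg 2: a=1 b=467/112 c=-369/224 d=9/32
  seg 3: a=5 b=107/112 c=9/224 d=-43/112
  seg 4: a=4 b=-391/112 c=-507/224 d=169/224
S(3/2) = -1069/224

Δ: Δ0=-8, Δ1=5/2, Δ2=2, Δ3=-1/2, Δ4=-5
row 1: diag=6, rhs=63; c'=1/3, d'=21/2
row 2: denom=8−2·1/3=22/3; d'=(-3−2·21/2)/(22/3)=-36/11
row 3: denom=8−2·3/11=82/11; d'=(-15−2·-36/11)/(82/11)=-93/82
row 4: denom=6−2·11/41=224/41; d'=(-27−2·-93/82)/(224/41)=-507/112
back: M4=-507/112
back: M3=-93/82−11/41·-507/112=9/112
back: M2=-36/11−3/11·9/112=-369/112
back: M1=21/2−1/3·-369/112=1299/112
M: M0=0, M1=1299/112, M2=-369/112, M3=9/112, M4=-507/112, M5=0
seg 0: a=4, c=M0/2=0, d=(M1−M0)/(6·1)=433/224, b=Δ0−h0·(2M0+M1)/6=-2225/224
seg 1: a=-4, c=M1/2=1299/224, d=(M2−M1)/(6·2)=-139/112, b=Δ1−h1·(2M1+M2)/6=-463/112
seg 2: a=1, c=M2/2=-369/224, d=(M3−M2)/(6·2)=9/32, b=Δ2−h2·(2M2+M3)/6=467/112
seg 3: a=5, c=M3/2=9/224, d=(M4−M3)/(6·2)=-43/112, b=Δ3−h3·(2M3+M4)/6=107/112
seg 4: a=4, c=M4/2=-507/224, d=(M5−M4)/(6·1)=169/224, b=Δ4−h4·(2M4+M5)/6=-391/112
t_q=3/2 → seg 1, τ=1/2; S=-4+-463/112·τ+1299/224·τ²+-139/112·τ³=-1069/224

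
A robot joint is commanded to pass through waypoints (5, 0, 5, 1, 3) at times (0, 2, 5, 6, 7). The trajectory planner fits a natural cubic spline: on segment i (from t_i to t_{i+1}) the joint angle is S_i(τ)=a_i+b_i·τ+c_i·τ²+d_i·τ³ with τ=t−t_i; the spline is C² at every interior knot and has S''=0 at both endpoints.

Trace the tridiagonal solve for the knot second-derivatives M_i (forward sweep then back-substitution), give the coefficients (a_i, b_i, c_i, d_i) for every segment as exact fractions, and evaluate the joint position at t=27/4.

  seg 0: a=5 b=-1673/411 c=0 d=1291/3288
  seg 1: a=0 b=527/822 c=1291/548 d=-3311/4932
  seg 2: a=5 b=-5507/1644 c=-505/137 d=4991/1644
  seg 3: a=1 b=-1327/822 c=2971/548 d=-2971/1644
S(27/4) = 72825/35072

Δ: Δ0=-5/2, Δ1=5/3, Δ2=-4, Δ3=2
row 1: diag=10, rhs=25; c'=3/10, d'=5/2
row 2: denom=8−3·3/10=71/10; d'=(-34−3·5/2)/(71/10)=-415/71
row 3: denom=4−1·10/71=274/71; d'=(36−1·-415/71)/(274/71)=2971/274
back: M3=2971/274
back: M2=-415/71−10/71·2971/274=-1010/137
back: M1=5/2−3/10·-1010/137=1291/274
M: M0=0, M1=1291/274, M2=-1010/137, M3=2971/274, M4=0
seg 0: a=5, c=M0/2=0, d=(M1−M0)/(6·2)=1291/3288, b=Δ0−h0·(2M0+M1)/6=-1673/411
seg 1: a=0, c=M1/2=1291/548, d=(M2−M1)/(6·3)=-3311/4932, b=Δ1−h1·(2M1+M2)/6=527/822
seg 2: a=5, c=M2/2=-505/137, d=(M3−M2)/(6·1)=4991/1644, b=Δ2−h2·(2M2+M3)/6=-5507/1644
seg 3: a=1, c=M3/2=2971/548, d=(M4−M3)/(6·1)=-2971/1644, b=Δ3−h3·(2M3+M4)/6=-1327/822
t_q=27/4 → seg 3, τ=3/4; S=1+-1327/822·τ+2971/548·τ²+-2971/1644·τ³=72825/35072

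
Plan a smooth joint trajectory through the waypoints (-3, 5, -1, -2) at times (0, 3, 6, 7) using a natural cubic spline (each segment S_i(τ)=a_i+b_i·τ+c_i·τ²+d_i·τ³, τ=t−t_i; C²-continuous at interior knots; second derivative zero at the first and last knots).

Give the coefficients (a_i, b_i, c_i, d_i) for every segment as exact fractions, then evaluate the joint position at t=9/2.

  seg 0: a=-3 b=353/87 c=0 d=-121/783
  seg 1: a=5 b=-10/87 c=-121/87 d=199/783
  seg 2: a=-1 b=-139/87 c=26/29 d=-26/87
S(9/2) = 593/232

Δ: Δ0=8/3, Δ1=-2, Δ2=-1
row 1: diag=12, rhs=-28; c'=1/4, d'=-7/3
row 2: denom=8−3·1/4=29/4; d'=(6−3·-7/3)/(29/4)=52/29
back: M2=52/29
back: M1=-7/3−1/4·52/29=-242/87
M: M0=0, M1=-242/87, M2=52/29, M3=0
seg 0: a=-3, c=M0/2=0, d=(M1−M0)/(6·3)=-121/783, b=Δ0−h0·(2M0+M1)/6=353/87
seg 1: a=5, c=M1/2=-121/87, d=(M2−M1)/(6·3)=199/783, b=Δ1−h1·(2M1+M2)/6=-10/87
seg 2: a=-1, c=M2/2=26/29, d=(M3−M2)/(6·1)=-26/87, b=Δ2−h2·(2M2+M3)/6=-139/87
t_q=9/2 → seg 1, τ=3/2; S=5+-10/87·τ+-121/87·τ²+199/783·τ³=593/232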